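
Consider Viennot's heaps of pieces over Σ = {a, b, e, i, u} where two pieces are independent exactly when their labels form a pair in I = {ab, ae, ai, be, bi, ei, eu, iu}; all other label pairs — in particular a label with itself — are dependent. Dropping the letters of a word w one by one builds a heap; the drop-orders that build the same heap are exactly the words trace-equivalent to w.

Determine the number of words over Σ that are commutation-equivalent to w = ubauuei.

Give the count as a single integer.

84

drop 0:u onto floor
drop 1:b onto {0:u}
drop 2:a onto {0:u}
drop 3:u onto {1:b, 2:a}
drop 4:u onto {3:u}
drop 5:e onto floor
drop 6:i onto floor
ground layer = {0:u, 5:e, 6:i}
drop-orders for the pieces not yet dropped (sum over which currently-grounded one goes next):
  1 to go: {4} 1  {5} 1  {6} 1
  2 to go: {3,4} 1  {4,5} 2  {4,6} 2  {5,6} 2
  3 to go: {1,3,4} 1  {2,3,4} 1  {3,4,5} 3  {3,4,6} 3  {4,5,6} 6
  4 to go: {1,2,3,4} 2  {1,3,4,5} 4  {1,3,4,6} 4  {2,3,4,5} 4  {2,3,4,6} 4  {3,4,5,6} 12
  5 to go: {0,1,2,3,4} 2  {1,2,3,4,5} 10  {1,2,3,4,6} 10  {1,3,4,5,6} 20  {2,3,4,5,6} 20
  if 0:u drops first: 60 orders
  if 5:e drops first: 12 orders
  if 6:i drops first: 12 orders
heap linearizations: 84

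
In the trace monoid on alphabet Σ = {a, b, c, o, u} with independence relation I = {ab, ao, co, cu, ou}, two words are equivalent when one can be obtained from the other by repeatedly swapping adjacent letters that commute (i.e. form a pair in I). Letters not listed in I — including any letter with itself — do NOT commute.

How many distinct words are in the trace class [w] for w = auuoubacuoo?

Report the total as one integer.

172

piece 0:a — minimal
piece 1:u rests on {0:a}
piece 2:u rests on {1:u}
piece 3:o — minimal
piece 4:u rests on {2:u}
piece 5:b rests on {3:o, 4:u}
piece 6:a rests on {4:u}
piece 7:c rests on {5:b, 6:a}
piece 8:u rests on {5:b, 6:a}
piece 9:o rests on {5:b}
piece 10:o rests on {9:o}
minimal pieces: {0:a, 3:o}
ways to finish when only these pieces remain (= sum over removing one remaining piece with nothing left below it):
  1 left: {7}→1  {8}→1  {10}→1
  2 left: {7,8}→2  {7,10}→2  {8,10}→2  {9,10}→1
  3 left: {6,7,8}→2  {7,8,10}→6  {7,9,10}→3  {8,9,10}→3
  4 left: {6,7,8,10}→8  {7,8,9,10}→12
  5 left: {5,7,8,9,10}→12  {6,7,8,9,10}→20
  6 left: {3,5,7,8,9,10}→12  {5,6,7,8,9,10}→32
  7 left: {3,5,6,7,8,9,10}→44  {4,5,6,7,8,9,10}→32
  8 left: {2,4,5,6,7,8,9,10}→32  {3,4,5,6,7,8,9,10}→76
  9 left: {1,2,4,5,6,7,8,9,10}→32  {2,3,4,5,6,7,8,9,10}→108
  placing 0:a first → 140 extensions
  placing 3:o first → 32 extensions
total linear extensions = 172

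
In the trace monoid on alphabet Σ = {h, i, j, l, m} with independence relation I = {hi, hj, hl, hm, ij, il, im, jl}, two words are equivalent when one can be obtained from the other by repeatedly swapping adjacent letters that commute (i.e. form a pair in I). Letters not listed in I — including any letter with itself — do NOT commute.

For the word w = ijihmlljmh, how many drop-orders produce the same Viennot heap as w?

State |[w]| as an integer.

0(i) covers ∅
1(j) covers ∅
2(i) covers 0:i
3(h) covers ∅
4(m) covers 1:j
5(l) covers 4:m
6(l) covers 5:l
7(j) covers 4:m
8(m) covers 6:l, 7:j
9(h) covers 3:h
floor of heap: 0:i, 1:j, 3:h
completions by unplaced set U, small U first (add the entries for U minus each lowest piece of U):
  |U|=1: {2}:1  {8}:1  {9}:1
  |U|=2: {0,2}:1  {2,8}:2  {2,9}:2  {3,9}:1  {6,8}:1  {7,8}:1  {8,9}:2
  |U|=3: {0,2,8}:3  {0,2,9}:3  {2,3,9}:3  {2,6,8}:3  {2,7,8}:3  {2,8,9}:6  {3,8,9}:3  {5,6,8}:1  {6,7,8}:2  {6,8,9}:3  {7,8,9}:3
  |U|=4: {0,2,3,9}:6  {0,2,6,8}:6  {0,2,7,8}:6  {0,2,8,9}:12  {2,3,8,9}:12  {2,5,6,8}:4  {2,6,7,8}:8  {2,6,8,9}:12  {2,7,8,9}:12  {3,6,8,9}:6  {3,7,8,9}:6  {5,6,7,8}:3  {5,6,8,9}:4  {6,7,8,9}:8
  |U|=5: {0,2,3,8,9}:30  {0,2,5,6,8}:10  {0,2,6,7,8}:20  {0,2,6,8,9}:30  {0,2,7,8,9}:30  {2,3,6,8,9}:30  {2,3,7,8,9}:30  {2,5,6,7,8}:15  {2,5,6,8,9}:20  {2,6,7,8,9}:40  {3,5,6,8,9}:10  {3,6,7,8,9}:20  {4,5,6,7,8}:3  {5,6,7,8,9}:15
  |U|=6: {0,2,3,6,8,9}:90  {0,2,3,7,8,9}:90  {0,2,5,6,7,8}:45  {0,2,5,6,8,9}:60  {0,2,6,7,8,9}:120  {1,4,5,6,7,8}:3  {2,3,5,6,8,9}:60  {2,3,6,7,8,9}:120  {2,4,5,6,7,8}:18  {2,5,6,7,8,9}:90  {3,5,6,7,8,9}:45  {4,5,6,7,8,9}:18
  |U|=7: {0,2,3,5,6,8,9}:210  {0,2,3,6,7,8,9}:420  {0,2,4,5,6,7,8}:63  {0,2,5,6,7,8,9}:315  {1,2,4,5,6,7,8}:21  {1,4,5,6,7,8,9}:21  {2,3,5,6,7,8,9}:315  {2,4,5,6,7,8,9}:126  {3,4,5,6,7,8,9}:63
  |U|=8: {0,1,2,4,5,6,7,8}:84  {0,2,3,5,6,7,8,9}:1260  {0,2,4,5,6,7,8,9}:504  {1,2,4,5,6,7,8,9}:168  {1,3,4,5,6,7,8,9}:84  {2,3,4,5,6,7,8,9}:504
  start at 0(i): 756
  start at 1(j): 2268
  start at 3(h): 756
sum over floor = 3780

3780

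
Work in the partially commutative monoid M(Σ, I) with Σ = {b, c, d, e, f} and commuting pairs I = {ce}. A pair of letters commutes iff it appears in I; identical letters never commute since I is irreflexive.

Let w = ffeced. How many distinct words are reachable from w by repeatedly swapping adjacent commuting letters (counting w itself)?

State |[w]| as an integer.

3

#0=f has no predecessor
#1=f depends on [0:f]
#2=e depends on [1:f]
#3=c depends on [1:f]
#4=e depends on [2:e]
#5=d depends on [3:c, 4:e]
sources: [0:f]
N(rest) = Σ N(rest − s) over sources s of rest; N(one piece) = 1:
  size 1 → [5]=1
  size 2 → [3,5]=1  [4,5]=1
  size 3 → [2,4,5]=1  [3,4,5]=2
  size 4 → [2,3,4,5]=3
  first=0(f) contributes 3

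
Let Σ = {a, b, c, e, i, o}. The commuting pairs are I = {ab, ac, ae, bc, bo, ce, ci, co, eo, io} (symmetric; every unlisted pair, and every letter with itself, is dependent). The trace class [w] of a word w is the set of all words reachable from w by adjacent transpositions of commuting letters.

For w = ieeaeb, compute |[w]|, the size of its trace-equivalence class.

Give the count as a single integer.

5

#0=i has no predecessor
#1=e depends on [0:i]
#2=e depends on [1:e]
#3=a depends on [0:i]
#4=e depends on [2:e]
#5=b depends on [4:e]
sources: [0:i]
N(rest) = Σ N(rest − s) over sources s of rest; N(one piece) = 1:
  size 1 → [3]=1  [5]=1
  size 2 → [3,5]=2  [4,5]=1
  size 3 → [2,4,5]=1  [3,4,5]=3
  size 4 → [1,2,4,5]=1  [2,3,4,5]=4
  first=0(i) contributes 5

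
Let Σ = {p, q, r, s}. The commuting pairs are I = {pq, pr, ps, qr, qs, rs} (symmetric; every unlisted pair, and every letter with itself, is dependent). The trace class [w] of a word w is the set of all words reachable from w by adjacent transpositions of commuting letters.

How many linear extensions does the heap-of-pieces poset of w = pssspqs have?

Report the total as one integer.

drop 0:p onto floor
drop 1:s onto floor
drop 2:s onto {1:s}
drop 3:s onto {2:s}
drop 4:p onto {0:p}
drop 5:q onto floor
drop 6:s onto {3:s}
ground layer = {0:p, 1:s, 5:q}
drop-orders for the pieces not yet dropped (sum over which currently-grounded one goes next):
  1 to go: {4} 1  {5} 1  {6} 1
  2 to go: {0,4} 1  {3,6} 1  {4,5} 2  {4,6} 2  {5,6} 2
  3 to go: {0,4,5} 3  {0,4,6} 3  {2,3,6} 1  {3,4,6} 3  {3,5,6} 3  {4,5,6} 6
  4 to go: {0,3,4,6} 6  {0,4,5,6} 12  {1,2,3,6} 1  {2,3,4,6} 4  {2,3,5,6} 4  {3,4,5,6} 12
  5 to go: {0,2,3,4,6} 10  {0,3,4,5,6} 30  {1,2,3,4,6} 5  {1,2,3,5,6} 5  {2,3,4,5,6} 20
  if 0:p drops first: 30 orders
  if 1:s drops first: 60 orders
  if 5:q drops first: 15 orders
heap linearizations: 105

105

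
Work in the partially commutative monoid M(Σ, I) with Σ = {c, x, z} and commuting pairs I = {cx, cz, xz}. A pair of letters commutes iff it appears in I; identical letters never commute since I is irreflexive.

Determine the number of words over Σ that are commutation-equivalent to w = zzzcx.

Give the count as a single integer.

20

drop 0:z onto floor
drop 1:z onto {0:z}
drop 2:z onto {1:z}
drop 3:c onto floor
drop 4:x onto floor
ground layer = {0:z, 3:c, 4:x}
drop-orders for the pieces not yet dropped (sum over which currently-grounded one goes next):
  1 to go: {2} 1  {3} 1  {4} 1
  2 to go: {1,2} 1  {2,3} 2  {2,4} 2  {3,4} 2
  3 to go: {0,1,2} 1  {1,2,3} 3  {1,2,4} 3  {2,3,4} 6
  if 0:z drops first: 12 orders
  if 3:c drops first: 4 orders
  if 4:x drops first: 4 orders
heap linearizations: 20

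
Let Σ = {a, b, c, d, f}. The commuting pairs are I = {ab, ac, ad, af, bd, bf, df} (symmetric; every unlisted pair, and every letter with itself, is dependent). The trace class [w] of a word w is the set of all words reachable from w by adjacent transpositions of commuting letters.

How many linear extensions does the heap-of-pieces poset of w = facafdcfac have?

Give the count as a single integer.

drop 0:f onto floor
drop 1:a onto floor
drop 2:c onto {0:f}
drop 3:a onto {1:a}
drop 4:f onto {2:c}
drop 5:d onto {2:c}
drop 6:c onto {4:f, 5:d}
drop 7:f onto {6:c}
drop 8:a onto {3:a}
drop 9:c onto {7:f}
ground layer = {0:f, 1:a}
drop-orders for the pieces not yet dropped (sum over which currently-grounded one goes next):
  1 to go: {8} 1  {9} 1
  2 to go: {3,8} 1  {7,9} 1  {8,9} 2
  3 to go: {1,3,8} 1  {3,8,9} 3  {6,7,9} 1  {7,8,9} 3
  4 to go: {1,3,8,9} 4  {3,7,8,9} 6  {4,6,7,9} 1  {5,6,7,9} 1  {6,7,8,9} 4
  5 to go: {1,3,7,8,9} 10  {3,6,7,8,9} 10  {4,5,6,7,9} 2  {4,6,7,8,9} 5  {5,6,7,8,9} 5
  6 to go: {1,3,6,7,8,9} 20  {2,4,5,6,7,9} 2  {3,4,6,7,8,9} 15  {3,5,6,7,8,9} 15  {4,5,6,7,8,9} 12
  7 to go: {0,2,4,5,6,7,9} 2  {1,3,4,6,7,8,9} 35  {1,3,5,6,7,8,9} 35  {2,4,5,6,7,8,9} 14  {3,4,5,6,7,8,9} 42
  8 to go: {0,2,4,5,6,7,8,9} 16  {1,3,4,5,6,7,8,9} 112  {2,3,4,5,6,7,8,9} 56
  if 0:f drops first: 168 orders
  if 1:a drops first: 72 orders
heap linearizations: 240

240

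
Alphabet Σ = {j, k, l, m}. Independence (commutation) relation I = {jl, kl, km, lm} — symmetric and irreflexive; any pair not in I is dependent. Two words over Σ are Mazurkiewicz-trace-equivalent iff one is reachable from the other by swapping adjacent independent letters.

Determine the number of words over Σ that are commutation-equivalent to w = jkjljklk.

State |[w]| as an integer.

drop 0:j onto floor
drop 1:k onto {0:j}
drop 2:j onto {1:k}
drop 3:l onto floor
drop 4:j onto {2:j}
drop 5:k onto {4:j}
drop 6:l onto {3:l}
drop 7:k onto {5:k}
ground layer = {0:j, 3:l}
drop-orders for the pieces not yet dropped (sum over which currently-grounded one goes next):
  1 to go: {6} 1  {7} 1
  2 to go: {3,6} 1  {5,7} 1  {6,7} 2
  3 to go: {3,6,7} 3  {4,5,7} 1  {5,6,7} 3
  4 to go: {2,4,5,7} 1  {3,5,6,7} 6  {4,5,6,7} 4
  5 to go: {1,2,4,5,7} 1  {2,4,5,6,7} 5  {3,4,5,6,7} 10
  6 to go: {0,1,2,4,5,7} 1  {1,2,4,5,6,7} 6  {2,3,4,5,6,7} 15
  if 0:j drops first: 21 orders
  if 3:l drops first: 7 orders
heap linearizations: 28

28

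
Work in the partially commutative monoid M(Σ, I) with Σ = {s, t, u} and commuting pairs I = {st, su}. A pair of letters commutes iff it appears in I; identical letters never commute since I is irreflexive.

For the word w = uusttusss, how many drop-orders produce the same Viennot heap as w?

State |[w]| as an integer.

#0=u has no predecessor
#1=u depends on [0:u]
#2=s has no predecessor
#3=t depends on [1:u]
#4=t depends on [3:t]
#5=u depends on [4:t]
#6=s depends on [2:s]
#7=s depends on [6:s]
#8=s depends on [7:s]
sources: [0:u, 2:s]
N(rest) = Σ N(rest − s) over sources s of rest; N(one piece) = 1:
  size 1 → [5]=1  [8]=1
  size 2 → [4,5]=1  [5,8]=2  [7,8]=1
  size 3 → [3,4,5]=1  [4,5,8]=3  [5,7,8]=3  [6,7,8]=1
  size 4 → [1,3,4,5]=1  [2,6,7,8]=1  [3,4,5,8]=4  [4,5,7,8]=6  [5,6,7,8]=4
  size 5 → [0,1,3,4,5]=1  [1,3,4,5,8]=5  [2,5,6,7,8]=5  [3,4,5,7,8]=10  [4,5,6,7,8]=10
  size 6 → [0,1,3,4,5,8]=6  [1,3,4,5,7,8]=15  [2,4,5,6,7,8]=15  [3,4,5,6,7,8]=20
  size 7 → [0,1,3,4,5,7,8]=21  [1,3,4,5,6,7,8]=35  [2,3,4,5,6,7,8]=35
  first=0(u) contributes 70
  first=2(s) contributes 56
|[w]| = 126

126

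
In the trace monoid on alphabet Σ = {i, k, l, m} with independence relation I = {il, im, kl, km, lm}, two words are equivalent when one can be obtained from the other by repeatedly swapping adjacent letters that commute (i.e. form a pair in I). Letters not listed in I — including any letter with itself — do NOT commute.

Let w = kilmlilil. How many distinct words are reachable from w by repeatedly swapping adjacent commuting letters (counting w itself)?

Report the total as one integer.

630

0(k) covers ∅
1(i) covers 0:k
2(l) covers ∅
3(m) covers ∅
4(l) covers 2:l
5(i) covers 1:i
6(l) covers 4:l
7(i) covers 5:i
8(l) covers 6:l
floor of heap: 0:k, 2:l, 3:m
completions by unplaced set U, small U first (add the entries for U minus each lowest piece of U):
  |U|=1: {3}:1  {7}:1  {8}:1
  |U|=2: {3,7}:2  {3,8}:2  {5,7}:1  {6,8}:1  {7,8}:2
  |U|=3: {1,5,7}:1  {3,5,7}:3  {3,6,8}:3  {3,7,8}:6  {4,6,8}:1  {5,7,8}:3  {6,7,8}:3
  |U|=4: {0,1,5,7}:1  {1,3,5,7}:4  {1,5,7,8}:4  {2,4,6,8}:1  {3,4,6,8}:4  {3,5,7,8}:12  {3,6,7,8}:12  {4,6,7,8}:4  {5,6,7,8}:6
  |U|=5: {0,1,3,5,7}:5  {0,1,5,7,8}:5  {1,3,5,7,8}:20  {1,5,6,7,8}:10  {2,3,4,6,8}:5  {2,4,6,7,8}:5  {3,4,6,7,8}:20  {3,5,6,7,8}:30  {4,5,6,7,8}:10
  |U|=6: {0,1,3,5,7,8}:30  {0,1,5,6,7,8}:15  {1,3,5,6,7,8}:60  {1,4,5,6,7,8}:20  {2,3,4,6,7,8}:30  {2,4,5,6,7,8}:15  {3,4,5,6,7,8}:60
  |U|=7: {0,1,3,5,6,7,8}:105  {0,1,4,5,6,7,8}:35  {1,2,4,5,6,7,8}:35  {1,3,4,5,6,7,8}:140  {2,3,4,5,6,7,8}:105
  start at 0(k): 280
  start at 2(l): 280
  start at 3(m): 70
sum over floor = 630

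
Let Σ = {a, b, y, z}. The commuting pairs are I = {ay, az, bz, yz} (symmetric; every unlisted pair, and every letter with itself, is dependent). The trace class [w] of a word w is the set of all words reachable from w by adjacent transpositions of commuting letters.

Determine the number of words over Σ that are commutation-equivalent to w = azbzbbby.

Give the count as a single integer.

0(a) covers ∅
1(z) covers ∅
2(b) covers 0:a
3(z) covers 1:z
4(b) covers 2:b
5(b) covers 4:b
6(b) covers 5:b
7(y) covers 6:b
floor of heap: 0:a, 1:z
completions by unplaced set U, small U first (add the entries for U minus each lowest piece of U):
  |U|=1: {3}:1  {7}:1
  |U|=2: {1,3}:1  {3,7}:2  {6,7}:1
  |U|=3: {1,3,7}:3  {3,6,7}:3  {5,6,7}:1
  |U|=4: {1,3,6,7}:6  {3,5,6,7}:4  {4,5,6,7}:1
  |U|=5: {1,3,5,6,7}:10  {2,4,5,6,7}:1  {3,4,5,6,7}:5
  |U|=6: {0,2,4,5,6,7}:1  {1,3,4,5,6,7}:15  {2,3,4,5,6,7}:6
  start at 0(a): 21
  start at 1(z): 7
sum over floor = 28

28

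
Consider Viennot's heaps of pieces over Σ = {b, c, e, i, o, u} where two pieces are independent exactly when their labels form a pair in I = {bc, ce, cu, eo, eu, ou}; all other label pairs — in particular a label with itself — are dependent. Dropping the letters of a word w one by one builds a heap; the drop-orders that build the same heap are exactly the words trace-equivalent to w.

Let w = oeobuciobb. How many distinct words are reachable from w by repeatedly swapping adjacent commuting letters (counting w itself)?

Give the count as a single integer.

drop 0:o onto floor
drop 1:e onto floor
drop 2:o onto {0:o}
drop 3:b onto {1:e, 2:o}
drop 4:u onto {3:b}
drop 5:c onto {2:o}
drop 6:i onto {4:u, 5:c}
drop 7:o onto {6:i}
drop 8:b onto {7:o}
drop 9:b onto {8:b}
ground layer = {0:o, 1:e}
drop-orders for the pieces not yet dropped (sum over which currently-grounded one goes next):
  1 to go: {9} 1
  2 to go: {8,9} 1
  3 to go: {7,8,9} 1
  4 to go: {6,7,8,9} 1
  5 to go: {4,6,7,8,9} 1  {5,6,7,8,9} 1
  6 to go: {3,4,6,7,8,9} 1  {4,5,6,7,8,9} 2
  7 to go: {1,3,4,6,7,8,9} 1  {3,4,5,6,7,8,9} 3
  8 to go: {1,3,4,5,6,7,8,9} 4  {2,3,4,5,6,7,8,9} 3
  if 0:o drops first: 7 orders
  if 1:e drops first: 3 orders
heap linearizations: 10

10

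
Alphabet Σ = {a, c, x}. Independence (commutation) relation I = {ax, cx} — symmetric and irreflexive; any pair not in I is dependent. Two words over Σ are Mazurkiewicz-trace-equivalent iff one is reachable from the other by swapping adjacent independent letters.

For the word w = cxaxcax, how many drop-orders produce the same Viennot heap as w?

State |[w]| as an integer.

35

0(c) covers ∅
1(x) covers ∅
2(a) covers 0:c
3(x) covers 1:x
4(c) covers 2:a
5(a) covers 4:c
6(x) covers 3:x
floor of heap: 0:c, 1:x
completions by unplaced set U, small U first (add the entries for U minus each lowest piece of U):
  |U|=1: {5}:1  {6}:1
  |U|=2: {3,6}:1  {4,5}:1  {5,6}:2
  |U|=3: {1,3,6}:1  {2,4,5}:1  {3,5,6}:3  {4,5,6}:3
  |U|=4: {0,2,4,5}:1  {1,3,5,6}:4  {2,4,5,6}:4  {3,4,5,6}:6
  |U|=5: {0,2,4,5,6}:5  {1,3,4,5,6}:10  {2,3,4,5,6}:10
  start at 0(c): 20
  start at 1(x): 15
sum over floor = 35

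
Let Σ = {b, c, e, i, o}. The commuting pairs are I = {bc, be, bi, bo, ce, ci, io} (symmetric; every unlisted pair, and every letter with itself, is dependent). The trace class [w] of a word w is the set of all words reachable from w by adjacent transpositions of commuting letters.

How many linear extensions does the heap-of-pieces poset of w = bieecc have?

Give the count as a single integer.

60

0(b) covers ∅
1(i) covers ∅
2(e) covers 1:i
3(e) covers 2:e
4(c) covers ∅
5(c) covers 4:c
floor of heap: 0:b, 1:i, 4:c
completions by unplaced set U, small U first (add the entries for U minus each lowest piece of U):
  |U|=1: {0}:1  {3}:1  {5}:1
  |U|=2: {0,3}:2  {0,5}:2  {2,3}:1  {3,5}:2  {4,5}:1
  |U|=3: {0,2,3}:3  {0,3,5}:6  {0,4,5}:3  {1,2,3}:1  {2,3,5}:3  {3,4,5}:3
  |U|=4: {0,1,2,3}:4  {0,2,3,5}:12  {0,3,4,5}:12  {1,2,3,5}:4  {2,3,4,5}:6
  start at 0(b): 10
  start at 1(i): 30
  start at 4(c): 20
sum over floor = 60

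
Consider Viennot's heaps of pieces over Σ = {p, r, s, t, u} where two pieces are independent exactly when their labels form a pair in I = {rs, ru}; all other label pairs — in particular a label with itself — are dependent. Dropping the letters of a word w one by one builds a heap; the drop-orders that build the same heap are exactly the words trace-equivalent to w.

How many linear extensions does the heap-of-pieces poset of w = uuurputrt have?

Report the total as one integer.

drop 0:u onto floor
drop 1:u onto {0:u}
drop 2:u onto {1:u}
drop 3:r onto floor
drop 4:p onto {2:u, 3:r}
drop 5:u onto {4:p}
drop 6:t onto {5:u}
drop 7:r onto {6:t}
drop 8:t onto {7:r}
ground layer = {0:u, 3:r}
drop-orders for the pieces not yet dropped (sum over which currently-grounded one goes next):
  1 to go: {8} 1
  2 to go: {7,8} 1
  3 to go: {6,7,8} 1
  4 to go: {5,6,7,8} 1
  5 to go: {4,5,6,7,8} 1
  6 to go: {2,4,5,6,7,8} 1  {3,4,5,6,7,8} 1
  7 to go: {1,2,4,5,6,7,8} 1  {2,3,4,5,6,7,8} 2
  if 0:u drops first: 3 orders
  if 3:r drops first: 1 orders
heap linearizations: 4

4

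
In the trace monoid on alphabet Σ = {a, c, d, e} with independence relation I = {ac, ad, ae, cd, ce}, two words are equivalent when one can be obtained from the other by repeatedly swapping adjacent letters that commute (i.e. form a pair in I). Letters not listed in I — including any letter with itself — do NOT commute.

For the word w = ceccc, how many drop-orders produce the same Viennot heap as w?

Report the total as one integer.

drop 0:c onto floor
drop 1:e onto floor
drop 2:c onto {0:c}
drop 3:c onto {2:c}
drop 4:c onto {3:c}
ground layer = {0:c, 1:e}
drop-orders for the pieces not yet dropped (sum over which currently-grounded one goes next):
  1 to go: {1} 1  {4} 1
  2 to go: {1,4} 2  {3,4} 1
  3 to go: {1,3,4} 3  {2,3,4} 1
  if 0:c drops first: 4 orders
  if 1:e drops first: 1 orders
heap linearizations: 5

5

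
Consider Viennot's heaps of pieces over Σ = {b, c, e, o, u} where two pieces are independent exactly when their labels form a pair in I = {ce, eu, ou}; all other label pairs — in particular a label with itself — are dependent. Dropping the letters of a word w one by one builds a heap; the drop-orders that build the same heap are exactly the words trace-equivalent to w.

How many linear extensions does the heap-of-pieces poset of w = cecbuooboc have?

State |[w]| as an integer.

9

#0=c has no predecessor
#1=e has no predecessor
#2=c depends on [0:c]
#3=b depends on [1:e, 2:c]
#4=u depends on [3:b]
#5=o depends on [3:b]
#6=o depends on [5:o]
#7=b depends on [4:u, 6:o]
#8=o depends on [7:b]
#9=c depends on [8:o]
sources: [0:c, 1:e]
N(rest) = Σ N(rest − s) over sources s of rest; N(one piece) = 1:
  size 1 → [9]=1
  size 2 → [8,9]=1
  size 3 → [7,8,9]=1
  size 4 → [4,7,8,9]=1  [6,7,8,9]=1
  size 5 → [4,6,7,8,9]=2  [5,6,7,8,9]=1
  size 6 → [4,5,6,7,8,9]=3
  size 7 → [3,4,5,6,7,8,9]=3
  size 8 → [1,3,4,5,6,7,8,9]=3  [2,3,4,5,6,7,8,9]=3
  first=0(c) contributes 6
  first=1(e) contributes 3
|[w]| = 9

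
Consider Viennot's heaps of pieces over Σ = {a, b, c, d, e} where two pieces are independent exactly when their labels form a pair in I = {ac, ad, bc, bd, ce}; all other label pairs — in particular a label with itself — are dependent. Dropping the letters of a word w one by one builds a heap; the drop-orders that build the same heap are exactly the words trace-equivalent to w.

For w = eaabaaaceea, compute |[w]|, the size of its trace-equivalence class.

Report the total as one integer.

#0=e has no predecessor
#1=a depends on [0:e]
#2=a depends on [1:a]
#3=b depends on [2:a]
#4=a depends on [3:b]
#5=a depends on [4:a]
#6=a depends on [5:a]
#7=c has no predecessor
#8=e depends on [6:a]
#9=e depends on [8:e]
#10=a depends on [9:e]
sources: [0:e, 7:c]
N(rest) = Σ N(rest − s) over sources s of rest; N(one piece) = 1:
  size 1 → [7]=1  [10]=1
  size 2 → [7,10]=2  [9,10]=1
  size 3 → [7,9,10]=3  [8,9,10]=1
  size 4 → [6,8,9,10]=1  [7,8,9,10]=4
  size 5 → [5,6,8,9,10]=1  [6,7,8,9,10]=5
  size 6 → [4,5,6,8,9,10]=1  [5,6,7,8,9,10]=6
  size 7 → [3,4,5,6,8,9,10]=1  [4,5,6,7,8,9,10]=7
  size 8 → [2,3,4,5,6,8,9,10]=1  [3,4,5,6,7,8,9,10]=8
  size 9 → [1,2,3,4,5,6,8,9,10]=1  [2,3,4,5,6,7,8,9,10]=9
  first=0(e) contributes 10
  first=7(c) contributes 1
|[w]| = 11

11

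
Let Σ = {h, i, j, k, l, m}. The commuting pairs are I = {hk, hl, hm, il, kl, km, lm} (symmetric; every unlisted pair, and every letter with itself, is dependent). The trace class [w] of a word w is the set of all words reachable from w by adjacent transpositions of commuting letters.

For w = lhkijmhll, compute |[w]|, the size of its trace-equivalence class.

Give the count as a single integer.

drop 0:l onto floor
drop 1:h onto floor
drop 2:k onto floor
drop 3:i onto {1:h, 2:k}
drop 4:j onto {0:l, 3:i}
drop 5:m onto {4:j}
drop 6:h onto {4:j}
drop 7:l onto {4:j}
drop 8:l onto {7:l}
ground layer = {0:l, 1:h, 2:k}
drop-orders for the pieces not yet dropped (sum over which currently-grounded one goes next):
  1 to go: {5} 1  {6} 1  {8} 1
  2 to go: {5,6} 2  {5,8} 2  {6,8} 2  {7,8} 1
  3 to go: {5,6,8} 6  {5,7,8} 3  {6,7,8} 3
  4 to go: {5,6,7,8} 12
  5 to go: {4,5,6,7,8} 12
  6 to go: {0,4,5,6,7,8} 12  {3,4,5,6,7,8} 12
  7 to go: {0,3,4,5,6,7,8} 24  {1,3,4,5,6,7,8} 12  {2,3,4,5,6,7,8} 12
  if 0:l drops first: 24 orders
  if 1:h drops first: 36 orders
  if 2:k drops first: 36 orders
heap linearizations: 96

96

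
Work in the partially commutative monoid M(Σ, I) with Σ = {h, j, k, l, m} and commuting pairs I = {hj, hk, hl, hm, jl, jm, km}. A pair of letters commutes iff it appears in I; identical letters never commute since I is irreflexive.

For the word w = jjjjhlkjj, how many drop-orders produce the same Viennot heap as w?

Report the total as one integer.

piece 0:j — minimal
piece 1:j rests on {0:j}
piece 2:j rests on {1:j}
piece 3:j rests on {2:j}
piece 4:h — minimal
piece 5:l — minimal
piece 6:k rests on {3:j, 5:l}
piece 7:j rests on {6:k}
piece 8:j rests on {7:j}
minimal pieces: {0:j, 4:h, 5:l}
ways to finish when only these pieces remain (= sum over removing one remaining piece with nothing left below it):
  1 left: {4}→1  {8}→1
  2 left: {4,8}→2  {7,8}→1
  3 left: {4,7,8}→3  {6,7,8}→1
  4 left: {3,6,7,8}→1  {4,6,7,8}→4  {5,6,7,8}→1
  5 left: {2,3,6,7,8}→1  {3,4,6,7,8}→5  {3,5,6,7,8}→2  {4,5,6,7,8}→5
  6 left: {1,2,3,6,7,8}→1  {2,3,4,6,7,8}→6  {2,3,5,6,7,8}→3  {3,4,5,6,7,8}→12
  7 left: {0,1,2,3,6,7,8}→1  {1,2,3,4,6,7,8}→7  {1,2,3,5,6,7,8}→4  {2,3,4,5,6,7,8}→21
  placing 0:j first → 32 extensions
  placing 4:h first → 5 extensions
  placing 5:l first → 8 extensions
total linear extensions = 45

45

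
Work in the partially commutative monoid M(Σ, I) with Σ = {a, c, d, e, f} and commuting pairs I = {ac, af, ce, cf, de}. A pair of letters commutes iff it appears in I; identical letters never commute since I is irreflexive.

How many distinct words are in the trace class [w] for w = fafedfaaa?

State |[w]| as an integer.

drop 0:f onto floor
drop 1:a onto floor
drop 2:f onto {0:f}
drop 3:e onto {1:a, 2:f}
drop 4:d onto {1:a, 2:f}
drop 5:f onto {3:e, 4:d}
drop 6:a onto {3:e, 4:d}
drop 7:a onto {6:a}
drop 8:a onto {7:a}
ground layer = {0:f, 1:a}
drop-orders for the pieces not yet dropped (sum over which currently-grounded one goes next):
  1 to go: {5} 1  {8} 1
  2 to go: {5,8} 2  {7,8} 1
  3 to go: {5,7,8} 3  {6,7,8} 1
  4 to go: {5,6,7,8} 4
  5 to go: {3,5,6,7,8} 4  {4,5,6,7,8} 4
  6 to go: {3,4,5,6,7,8} 8
  7 to go: {1,3,4,5,6,7,8} 8  {2,3,4,5,6,7,8} 8
  if 0:f drops first: 16 orders
  if 1:a drops first: 8 orders
heap linearizations: 24

24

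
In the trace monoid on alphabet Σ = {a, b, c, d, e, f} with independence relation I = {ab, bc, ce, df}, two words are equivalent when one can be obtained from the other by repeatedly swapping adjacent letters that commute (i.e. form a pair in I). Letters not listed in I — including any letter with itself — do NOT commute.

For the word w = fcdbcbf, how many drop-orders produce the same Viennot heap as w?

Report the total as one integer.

3

0(f) covers ∅
1(c) covers 0:f
2(d) covers 1:c
3(b) covers 2:d
4(c) covers 2:d
5(b) covers 3:b
6(f) covers 4:c, 5:b
floor of heap: 0:f
completions by unplaced set U, small U first (add the entries for U minus each lowest piece of U):
  |U|=1: {6}:1
  |U|=2: {4,6}:1  {5,6}:1
  |U|=3: {3,5,6}:1  {4,5,6}:2
  |U|=4: {3,4,5,6}:3
  |U|=5: {2,3,4,5,6}:3
  start at 0(f): 3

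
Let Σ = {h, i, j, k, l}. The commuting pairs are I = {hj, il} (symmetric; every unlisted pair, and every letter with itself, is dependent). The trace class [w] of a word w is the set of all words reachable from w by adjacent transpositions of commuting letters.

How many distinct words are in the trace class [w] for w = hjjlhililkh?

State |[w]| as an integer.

0(h) covers ∅
1(j) covers ∅
2(j) covers 1:j
3(l) covers 0:h, 2:j
4(h) covers 3:l
5(i) covers 4:h
6(l) covers 4:h
7(i) covers 5:i
8(l) covers 6:l
9(k) covers 7:i, 8:l
10(h) covers 9:k
floor of heap: 0:h, 1:j
completions by unplaced set U, small U first (add the entries for U minus each lowest piece of U):
  |U|=1: {10}:1
  |U|=2: {9,10}:1
  |U|=3: {7,9,10}:1  {8,9,10}:1
  |U|=4: {5,7,9,10}:1  {6,8,9,10}:1  {7,8,9,10}:2
  |U|=5: {5,7,8,9,10}:3  {6,7,8,9,10}:3
  |U|=6: {5,6,7,8,9,10}:6
  |U|=7: {4,5,6,7,8,9,10}:6
  |U|=8: {3,4,5,6,7,8,9,10}:6
  |U|=9: {0,3,4,5,6,7,8,9,10}:6  {2,3,4,5,6,7,8,9,10}:6
  start at 0(h): 6
  start at 1(j): 12
sum over floor = 18

18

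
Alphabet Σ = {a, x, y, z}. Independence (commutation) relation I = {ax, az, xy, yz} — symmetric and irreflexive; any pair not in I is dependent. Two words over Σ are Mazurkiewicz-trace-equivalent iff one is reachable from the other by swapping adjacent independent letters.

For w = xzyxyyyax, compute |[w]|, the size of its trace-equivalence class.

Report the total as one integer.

126

#0=x has no predecessor
#1=z depends on [0:x]
#2=y has no predecessor
#3=x depends on [1:z]
#4=y depends on [2:y]
#5=y depends on [4:y]
#6=y depends on [5:y]
#7=a depends on [6:y]
#8=x depends on [3:x]
sources: [0:x, 2:y]
N(rest) = Σ N(rest − s) over sources s of rest; N(one piece) = 1:
  size 1 → [7]=1  [8]=1
  size 2 → [3,8]=1  [6,7]=1  [7,8]=2
  size 3 → [1,3,8]=1  [3,7,8]=3  [5,6,7]=1  [6,7,8]=3
  size 4 → [0,1,3,8]=1  [1,3,7,8]=4  [3,6,7,8]=6  [4,5,6,7]=1  [5,6,7,8]=4
  size 5 → [0,1,3,7,8]=5  [1,3,6,7,8]=10  [2,4,5,6,7]=1  [3,5,6,7,8]=10  [4,5,6,7,8]=5
  size 6 → [0,1,3,6,7,8]=15  [1,3,5,6,7,8]=20  [2,4,5,6,7,8]=6  [3,4,5,6,7,8]=15
  size 7 → [0,1,3,5,6,7,8]=35  [1,3,4,5,6,7,8]=35  [2,3,4,5,6,7,8]=21
  first=0(x) contributes 56
  first=2(y) contributes 70
|[w]| = 126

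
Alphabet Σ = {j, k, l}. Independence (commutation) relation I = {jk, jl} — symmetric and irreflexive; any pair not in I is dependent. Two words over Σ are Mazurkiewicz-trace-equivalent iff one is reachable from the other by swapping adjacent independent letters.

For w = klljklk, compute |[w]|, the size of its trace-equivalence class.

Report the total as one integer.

7

drop 0:k onto floor
drop 1:l onto {0:k}
drop 2:l onto {1:l}
drop 3:j onto floor
drop 4:k onto {2:l}
drop 5:l onto {4:k}
drop 6:k onto {5:l}
ground layer = {0:k, 3:j}
drop-orders for the pieces not yet dropped (sum over which currently-grounded one goes next):
  1 to go: {3} 1  {6} 1
  2 to go: {3,6} 2  {5,6} 1
  3 to go: {3,5,6} 3  {4,5,6} 1
  4 to go: {2,4,5,6} 1  {3,4,5,6} 4
  5 to go: {1,2,4,5,6} 1  {2,3,4,5,6} 5
  if 0:k drops first: 6 orders
  if 3:j drops first: 1 orders
heap linearizations: 7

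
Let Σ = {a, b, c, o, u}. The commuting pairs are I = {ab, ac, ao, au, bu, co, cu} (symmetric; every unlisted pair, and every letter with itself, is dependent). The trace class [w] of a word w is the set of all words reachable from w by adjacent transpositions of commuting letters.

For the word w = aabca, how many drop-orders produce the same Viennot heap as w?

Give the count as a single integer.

10

#0=a has no predecessor
#1=a depends on [0:a]
#2=b has no predecessor
#3=c depends on [2:b]
#4=a depends on [1:a]
sources: [0:a, 2:b]
N(rest) = Σ N(rest − s) over sources s of rest; N(one piece) = 1:
  size 1 → [3]=1  [4]=1
  size 2 → [1,4]=1  [2,3]=1  [3,4]=2
  size 3 → [0,1,4]=1  [1,3,4]=3  [2,3,4]=3
  first=0(a) contributes 6
  first=2(b) contributes 4
|[w]| = 10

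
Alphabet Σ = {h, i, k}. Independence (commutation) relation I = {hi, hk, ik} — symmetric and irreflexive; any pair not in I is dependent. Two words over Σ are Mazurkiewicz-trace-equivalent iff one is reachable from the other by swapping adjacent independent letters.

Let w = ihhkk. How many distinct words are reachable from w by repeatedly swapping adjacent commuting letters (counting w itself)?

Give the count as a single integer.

30

piece 0:i — minimal
piece 1:h — minimal
piece 2:h rests on {1:h}
piece 3:k — minimal
piece 4:k rests on {3:k}
minimal pieces: {0:i, 1:h, 3:k}
ways to finish when only these pieces remain (= sum over removing one remaining piece with nothing left below it):
  1 left: {0}→1  {2}→1  {4}→1
  2 left: {0,2}→2  {0,4}→2  {1,2}→1  {2,4}→2  {3,4}→1
  3 left: {0,1,2}→3  {0,2,4}→6  {0,3,4}→3  {1,2,4}→3  {2,3,4}→3
  placing 0:i first → 6 extensions
  placing 1:h first → 12 extensions
  placing 3:k first → 12 extensions
total linear extensions = 30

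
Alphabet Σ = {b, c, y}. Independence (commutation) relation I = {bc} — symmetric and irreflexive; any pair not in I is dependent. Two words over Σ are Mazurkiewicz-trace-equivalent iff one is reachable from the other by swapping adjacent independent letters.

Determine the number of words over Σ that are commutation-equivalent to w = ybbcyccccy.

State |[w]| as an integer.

#0=y has no predecessor
#1=b depends on [0:y]
#2=b depends on [1:b]
#3=c depends on [0:y]
#4=y depends on [2:b, 3:c]
#5=c depends on [4:y]
#6=c depends on [5:c]
#7=c depends on [6:c]
#8=c depends on [7:c]
#9=y depends on [8:c]
sources: [0:y]
N(rest) = Σ N(rest − s) over sources s of rest; N(one piece) = 1:
  size 1 → [9]=1
  size 2 → [8,9]=1
  size 3 → [7,8,9]=1
  size 4 → [6,7,8,9]=1
  size 5 → [5,6,7,8,9]=1
  size 6 → [4,5,6,7,8,9]=1
  size 7 → [2,4,5,6,7,8,9]=1  [3,4,5,6,7,8,9]=1
  size 8 → [1,2,4,5,6,7,8,9]=1  [2,3,4,5,6,7,8,9]=2
  first=0(y) contributes 3

3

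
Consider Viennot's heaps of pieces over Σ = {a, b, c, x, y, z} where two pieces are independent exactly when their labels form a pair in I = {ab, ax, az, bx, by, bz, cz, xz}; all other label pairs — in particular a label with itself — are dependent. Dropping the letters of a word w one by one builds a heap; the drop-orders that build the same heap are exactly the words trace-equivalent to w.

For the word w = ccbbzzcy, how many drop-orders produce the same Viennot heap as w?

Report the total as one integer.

drop 0:c onto floor
drop 1:c onto {0:c}
drop 2:b onto {1:c}
drop 3:b onto {2:b}
drop 4:z onto floor
drop 5:z onto {4:z}
drop 6:c onto {3:b}
drop 7:y onto {5:z, 6:c}
ground layer = {0:c, 4:z}
drop-orders for the pieces not yet dropped (sum over which currently-grounded one goes next):
  1 to go: {7} 1
  2 to go: {5,7} 1  {6,7} 1
  3 to go: {3,6,7} 1  {4,5,7} 1  {5,6,7} 2
  4 to go: {2,3,6,7} 1  {3,5,6,7} 3  {4,5,6,7} 3
  5 to go: {1,2,3,6,7} 1  {2,3,5,6,7} 4  {3,4,5,6,7} 6
  6 to go: {0,1,2,3,6,7} 1  {1,2,3,5,6,7} 5  {2,3,4,5,6,7} 10
  if 0:c drops first: 15 orders
  if 4:z drops first: 6 orders
heap linearizations: 21

21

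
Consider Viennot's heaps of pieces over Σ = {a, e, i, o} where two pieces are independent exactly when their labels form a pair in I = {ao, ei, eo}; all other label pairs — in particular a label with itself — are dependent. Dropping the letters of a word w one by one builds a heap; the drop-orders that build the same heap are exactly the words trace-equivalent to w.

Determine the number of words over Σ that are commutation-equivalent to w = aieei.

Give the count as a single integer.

drop 0:a onto floor
drop 1:i onto {0:a}
drop 2:e onto {0:a}
drop 3:e onto {2:e}
drop 4:i onto {1:i}
ground layer = {0:a}
drop-orders for the pieces not yet dropped (sum over which currently-grounded one goes next):
  1 to go: {3} 1  {4} 1
  2 to go: {1,4} 1  {2,3} 1  {3,4} 2
  3 to go: {1,3,4} 3  {2,3,4} 3
  if 0:a drops first: 6 orders

6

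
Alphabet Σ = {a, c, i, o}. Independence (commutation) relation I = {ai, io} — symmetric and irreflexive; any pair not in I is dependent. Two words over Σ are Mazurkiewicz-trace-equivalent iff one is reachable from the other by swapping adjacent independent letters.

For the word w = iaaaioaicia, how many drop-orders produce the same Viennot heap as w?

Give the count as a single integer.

112

#0=i has no predecessor
#1=a has no predecessor
#2=a depends on [1:a]
#3=a depends on [2:a]
#4=i depends on [0:i]
#5=o depends on [3:a]
#6=a depends on [5:o]
#7=i depends on [4:i]
#8=c depends on [6:a, 7:i]
#9=i depends on [8:c]
#10=a depends on [8:c]
sources: [0:i, 1:a]
N(rest) = Σ N(rest − s) over sources s of rest; N(one piece) = 1:
  size 1 → [9]=1  [10]=1
  size 2 → [9,10]=2
  size 3 → [8,9,10]=2
  size 4 → [6,8,9,10]=2  [7,8,9,10]=2
  size 5 → [4,7,8,9,10]=2  [5,6,8,9,10]=2  [6,7,8,9,10]=4
  size 6 → [0,4,7,8,9,10]=2  [3,5,6,8,9,10]=2  [4,6,7,8,9,10]=6  [5,6,7,8,9,10]=6
  size 7 → [0,4,6,7,8,9,10]=8  [2,3,5,6,8,9,10]=2  [3,5,6,7,8,9,10]=8  [4,5,6,7,8,9,10]=12
  size 8 → [0,4,5,6,7,8,9,10]=20  [1,2,3,5,6,8,9,10]=2  [2,3,5,6,7,8,9,10]=10  [3,4,5,6,7,8,9,10]=20
  size 9 → [0,3,4,5,6,7,8,9,10]=40  [1,2,3,5,6,7,8,9,10]=12  [2,3,4,5,6,7,8,9,10]=30
  first=0(i) contributes 42
  first=1(a) contributes 70
|[w]| = 112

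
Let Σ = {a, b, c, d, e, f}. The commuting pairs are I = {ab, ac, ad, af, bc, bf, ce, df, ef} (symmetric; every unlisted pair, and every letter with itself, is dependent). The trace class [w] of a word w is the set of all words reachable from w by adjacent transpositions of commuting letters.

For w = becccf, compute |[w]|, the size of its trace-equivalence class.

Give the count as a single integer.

drop 0:b onto floor
drop 1:e onto {0:b}
drop 2:c onto floor
drop 3:c onto {2:c}
drop 4:c onto {3:c}
drop 5:f onto {4:c}
ground layer = {0:b, 2:c}
drop-orders for the pieces not yet dropped (sum over which currently-grounded one goes next):
  1 to go: {1} 1  {5} 1
  2 to go: {0,1} 1  {1,5} 2  {4,5} 1
  3 to go: {0,1,5} 3  {1,4,5} 3  {3,4,5} 1
  4 to go: {0,1,4,5} 6  {1,3,4,5} 4  {2,3,4,5} 1
  if 0:b drops first: 5 orders
  if 2:c drops first: 10 orders
heap linearizations: 15

15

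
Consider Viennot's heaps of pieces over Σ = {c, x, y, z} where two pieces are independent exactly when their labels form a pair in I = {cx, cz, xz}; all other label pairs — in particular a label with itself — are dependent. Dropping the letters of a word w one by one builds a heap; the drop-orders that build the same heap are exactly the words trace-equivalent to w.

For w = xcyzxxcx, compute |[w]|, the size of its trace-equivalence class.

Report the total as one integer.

0(x) covers ∅
1(c) covers ∅
2(y) covers 0:x, 1:c
3(z) covers 2:y
4(x) covers 2:y
5(x) covers 4:x
6(c) covers 2:y
7(x) covers 5:x
floor of heap: 0:x, 1:c
completions by unplaced set U, small U first (add the entries for U minus each lowest piece of U):
  |U|=1: {3}:1  {6}:1  {7}:1
  |U|=2: {3,6}:2  {3,7}:2  {5,7}:1  {6,7}:2
  |U|=3: {3,5,7}:3  {3,6,7}:6  {4,5,7}:1  {5,6,7}:3
  |U|=4: {3,4,5,7}:4  {3,5,6,7}:12  {4,5,6,7}:4
  |U|=5: {3,4,5,6,7}:20
  |U|=6: {2,3,4,5,6,7}:20
  start at 0(x): 20
  start at 1(c): 20
sum over floor = 40

40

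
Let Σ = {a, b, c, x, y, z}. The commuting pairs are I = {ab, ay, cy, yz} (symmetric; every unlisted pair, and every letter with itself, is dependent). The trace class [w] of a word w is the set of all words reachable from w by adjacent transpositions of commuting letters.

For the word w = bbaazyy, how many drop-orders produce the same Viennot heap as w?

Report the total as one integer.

#0=b has no predecessor
#1=b depends on [0:b]
#2=a has no predecessor
#3=a depends on [2:a]
#4=z depends on [1:b, 3:a]
#5=y depends on [1:b]
#6=y depends on [5:y]
sources: [0:b, 2:a]
N(rest) = Σ N(rest − s) over sources s of rest; N(one piece) = 1:
  size 1 → [4]=1  [6]=1
  size 2 → [3,4]=1  [4,6]=2  [5,6]=1
  size 3 → [2,3,4]=1  [3,4,6]=3  [4,5,6]=3
  size 4 → [1,4,5,6]=3  [2,3,4,6]=4  [3,4,5,6]=6
  size 5 → [0,1,4,5,6]=3  [1,3,4,5,6]=9  [2,3,4,5,6]=10
  first=0(b) contributes 19
  first=2(a) contributes 12
|[w]| = 31

31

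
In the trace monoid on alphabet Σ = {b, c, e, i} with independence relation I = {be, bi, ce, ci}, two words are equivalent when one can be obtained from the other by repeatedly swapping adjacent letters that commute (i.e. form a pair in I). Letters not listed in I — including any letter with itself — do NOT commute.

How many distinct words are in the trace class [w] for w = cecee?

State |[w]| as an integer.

10

piece 0:c — minimal
piece 1:e — minimal
piece 2:c rests on {0:c}
piece 3:e rests on {1:e}
piece 4:e rests on {3:e}
minimal pieces: {0:c, 1:e}
ways to finish when only these pieces remain (= sum over removing one remaining piece with nothing left below it):
  1 left: {2}→1  {4}→1
  2 left: {0,2}→1  {2,4}→2  {3,4}→1
  3 left: {0,2,4}→3  {1,3,4}→1  {2,3,4}→3
  placing 0:c first → 4 extensions
  placing 1:e first → 6 extensions
total linear extensions = 10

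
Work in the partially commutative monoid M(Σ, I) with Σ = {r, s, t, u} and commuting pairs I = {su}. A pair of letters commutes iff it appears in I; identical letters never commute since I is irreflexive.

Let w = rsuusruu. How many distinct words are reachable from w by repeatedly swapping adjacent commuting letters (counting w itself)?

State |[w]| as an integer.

6

drop 0:r onto floor
drop 1:s onto {0:r}
drop 2:u onto {0:r}
drop 3:u onto {2:u}
drop 4:s onto {1:s}
drop 5:r onto {3:u, 4:s}
drop 6:u onto {5:r}
drop 7:u onto {6:u}
ground layer = {0:r}
drop-orders for the pieces not yet dropped (sum over which currently-grounded one goes next):
  1 to go: {7} 1
  2 to go: {6,7} 1
  3 to go: {5,6,7} 1
  4 to go: {3,5,6,7} 1  {4,5,6,7} 1
  5 to go: {1,4,5,6,7} 1  {2,3,5,6,7} 1  {3,4,5,6,7} 2
  6 to go: {1,3,4,5,6,7} 3  {2,3,4,5,6,7} 3
  if 0:r drops first: 6 orders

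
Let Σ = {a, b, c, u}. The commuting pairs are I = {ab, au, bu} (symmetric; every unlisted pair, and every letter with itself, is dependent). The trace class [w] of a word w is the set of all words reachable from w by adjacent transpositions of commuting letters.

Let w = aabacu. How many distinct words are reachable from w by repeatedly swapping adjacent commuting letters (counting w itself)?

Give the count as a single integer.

0(a) covers ∅
1(a) covers 0:a
2(b) covers ∅
3(a) covers 1:a
4(c) covers 2:b, 3:a
5(u) covers 4:c
floor of heap: 0:a, 2:b
completions by unplaced set U, small U first (add the entries for U minus each lowest piece of U):
  |U|=1: {5}:1
  |U|=2: {4,5}:1
  |U|=3: {2,4,5}:1  {3,4,5}:1
  |U|=4: {1,3,4,5}:1  {2,3,4,5}:2
  start at 0(a): 3
  start at 2(b): 1
sum over floor = 4

4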